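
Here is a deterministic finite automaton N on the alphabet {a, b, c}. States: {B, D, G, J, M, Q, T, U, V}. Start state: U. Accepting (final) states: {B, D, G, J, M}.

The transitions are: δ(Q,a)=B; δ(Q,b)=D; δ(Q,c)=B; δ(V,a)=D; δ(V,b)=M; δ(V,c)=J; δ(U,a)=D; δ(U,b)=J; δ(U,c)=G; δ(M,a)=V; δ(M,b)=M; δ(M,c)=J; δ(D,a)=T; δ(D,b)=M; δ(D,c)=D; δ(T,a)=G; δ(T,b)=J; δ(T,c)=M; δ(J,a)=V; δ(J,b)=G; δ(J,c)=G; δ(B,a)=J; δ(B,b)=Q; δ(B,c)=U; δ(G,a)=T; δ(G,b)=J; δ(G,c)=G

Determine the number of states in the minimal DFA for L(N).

Reachable states from the start: {D,G,J,M,T,U,V}. Unreachable: {B,Q} — drop them.
Initial partition by acceptance: {D,G,J,M} | {T,U,V}.
The partition is now stable with 2 blocks: {D,G,J,M} | {T,U,V}.

2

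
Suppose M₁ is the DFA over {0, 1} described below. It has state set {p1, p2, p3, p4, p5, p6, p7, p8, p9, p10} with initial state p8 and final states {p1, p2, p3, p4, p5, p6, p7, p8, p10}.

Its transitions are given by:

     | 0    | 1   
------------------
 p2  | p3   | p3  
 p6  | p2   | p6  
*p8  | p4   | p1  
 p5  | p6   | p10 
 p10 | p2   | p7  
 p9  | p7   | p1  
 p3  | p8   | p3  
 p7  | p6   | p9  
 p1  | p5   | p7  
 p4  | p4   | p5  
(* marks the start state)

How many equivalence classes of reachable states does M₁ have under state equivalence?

All states are reachable from the start state.
Start with accepting vs non-accepting: {p1,p2,p3,p4,p5,p6,p7,p8,p10} | {p9}.
Refine {p1,p2,p3,p4,p5,p6,p7,p8,p10} on symbol 1: members go to different blocks, giving {p1,p2,p3,p4,p5,p6,p8,p10} and {p7}.
Split {p1,p2,p3,p4,p5,p6,p8,p10} by δ(·,1) → {p2,p3,p4,p5,p6,p8} and {p1,p10}.
On input 1, block {p2,p3,p4,p5,p6,p8} splits into {p2,p3,p4,p6} and {p5,p8}.
On input 0, block {p2,p3,p4,p6} splits into {p2,p4,p6} and {p3}.
On input 0, block {p2,p4,p6} splits into {p4,p6} and {p2}.
Refine {p4,p6} on symbol 0: members go to different blocks, giving {p4} and {p6}.
On input 0, block {p1,p10} splits into {p1} and {p10}.
Refine {p5,p8} on symbol 0: members go to different blocks, giving {p5} and {p8}.
No further refinement is possible. Final partition (10 blocks): {p4} | {p9} | {p7} | {p1} | {p5} | {p3} | {p2} | {p6} | {p10} | {p8}.

10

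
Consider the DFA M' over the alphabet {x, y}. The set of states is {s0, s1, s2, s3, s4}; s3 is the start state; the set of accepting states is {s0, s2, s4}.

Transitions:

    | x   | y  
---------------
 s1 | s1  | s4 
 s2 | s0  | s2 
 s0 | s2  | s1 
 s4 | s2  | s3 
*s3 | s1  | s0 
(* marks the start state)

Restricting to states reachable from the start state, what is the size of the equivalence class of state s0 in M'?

2

Initial partition by acceptance: {s0,s2,s4} | {s1,s3}.
On input y, block {s0,s2,s4} splits into {s0,s4} and {s2}.
The partition is now stable with 3 blocks: {s0,s4} | {s1,s3} | {s2}.
The equivalence class containing s0 is {s0,s4}, of size 2.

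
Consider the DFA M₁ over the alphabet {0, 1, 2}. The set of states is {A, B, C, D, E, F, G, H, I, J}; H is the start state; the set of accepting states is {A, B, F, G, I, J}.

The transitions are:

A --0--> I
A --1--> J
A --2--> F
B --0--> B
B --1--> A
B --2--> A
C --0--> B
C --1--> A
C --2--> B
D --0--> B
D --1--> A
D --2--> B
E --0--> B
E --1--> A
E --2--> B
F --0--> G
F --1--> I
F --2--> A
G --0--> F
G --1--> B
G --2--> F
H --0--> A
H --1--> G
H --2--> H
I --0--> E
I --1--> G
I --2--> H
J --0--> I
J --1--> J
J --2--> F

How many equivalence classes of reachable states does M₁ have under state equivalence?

7

States {C,D} cannot be reached from the start state, so discard them.
Start with accepting vs non-accepting: {A,B,F,G,I,J} | {E,H}.
Refine {A,B,F,G,I,J} on symbol 0: members go to different blocks, giving {A,B,F,G,J} and {I}.
Split {A,B,F,G,J} by δ(·,0) → {B,F,G} and {A,J}.
Split {B,F,G} by δ(·,1) → {B} and {F} and {G}.
Split {E,H} by δ(·,0) → {E} and {H}.
The partition is now stable with 7 blocks: {B} | {E} | {I} | {A,J} | {F} | {G} | {H}.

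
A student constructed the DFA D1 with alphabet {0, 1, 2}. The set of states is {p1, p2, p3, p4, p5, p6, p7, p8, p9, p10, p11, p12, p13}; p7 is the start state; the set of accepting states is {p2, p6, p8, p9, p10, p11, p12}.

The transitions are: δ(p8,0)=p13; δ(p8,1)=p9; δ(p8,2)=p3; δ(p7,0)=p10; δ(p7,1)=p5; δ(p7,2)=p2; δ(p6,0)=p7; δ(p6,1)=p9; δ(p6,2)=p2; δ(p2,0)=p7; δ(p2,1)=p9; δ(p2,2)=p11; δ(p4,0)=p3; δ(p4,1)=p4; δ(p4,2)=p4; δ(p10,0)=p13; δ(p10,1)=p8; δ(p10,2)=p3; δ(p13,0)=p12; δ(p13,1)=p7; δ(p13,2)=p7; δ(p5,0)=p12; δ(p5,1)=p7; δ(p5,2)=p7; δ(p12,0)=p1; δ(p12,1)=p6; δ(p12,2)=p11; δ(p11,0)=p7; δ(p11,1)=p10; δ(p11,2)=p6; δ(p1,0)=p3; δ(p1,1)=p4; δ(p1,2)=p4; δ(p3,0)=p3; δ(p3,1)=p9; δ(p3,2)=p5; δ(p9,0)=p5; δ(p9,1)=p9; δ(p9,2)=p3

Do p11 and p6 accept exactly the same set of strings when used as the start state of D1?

Yes

Every state is reachable, so we keep all 13.
Start with accepting vs non-accepting: {p2,p6,p8,p9,p10,p11,p12} | {p1,p3,p4,p5,p7,p13}.
Split {p2,p6,p8,p9,p10,p11,p12} by δ(·,2) → {p2,p6,p11,p12} and {p8,p9,p10}.
On input 1, block {p2,p6,p11,p12} splits into {p2,p6,p11} and {p12}.
On input 0, block {p1,p3,p4,p5,p7,p13} splits into {p1,p3,p4} and {p5,p13} and {p7}.
Split {p1,p3,p4} by δ(·,1) → {p1,p4} and {p3}.
Stable partition: {p2,p6,p11} | {p1,p4} | {p8,p9,p10} | {p12} | {p5,p13} | {p7} | {p3} — 7 equivalence classes.
p11 and p6 lie in the same block of the stable partition, so they are equivalent — no string distinguishes them.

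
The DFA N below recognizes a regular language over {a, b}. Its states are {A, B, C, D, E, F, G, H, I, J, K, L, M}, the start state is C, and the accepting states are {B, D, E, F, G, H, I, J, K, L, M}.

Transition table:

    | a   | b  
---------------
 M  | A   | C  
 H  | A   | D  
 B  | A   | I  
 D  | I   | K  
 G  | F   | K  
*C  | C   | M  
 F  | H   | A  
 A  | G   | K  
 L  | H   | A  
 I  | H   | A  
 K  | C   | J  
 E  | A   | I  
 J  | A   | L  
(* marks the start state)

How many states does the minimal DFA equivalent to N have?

8

States {B,E} cannot be reached from the start state, so discard them.
Start with accepting vs non-accepting: {D,F,G,H,I,J,K,L,M} | {A,C}.
Split {D,F,G,H,I,J,K,L,M} by δ(·,a) → {D,F,G,I,L} and {H,J,K,M}.
Refine {D,F,G,I,L} on symbol a: members go to different blocks, giving {F,I,L} and {D,G}.
Split {A,C} by δ(·,a) → {A} and {C}.
Split {H,J,K,M} by δ(·,a) → {H,J,M} and {K}.
Refine {H,J,M} on symbol b: members go to different blocks, giving {H} and {J} and {M}.
The partition is now stable with 8 blocks: {F,I,L} | {A} | {H} | {D,G} | {C} | {K} | {J} | {M}.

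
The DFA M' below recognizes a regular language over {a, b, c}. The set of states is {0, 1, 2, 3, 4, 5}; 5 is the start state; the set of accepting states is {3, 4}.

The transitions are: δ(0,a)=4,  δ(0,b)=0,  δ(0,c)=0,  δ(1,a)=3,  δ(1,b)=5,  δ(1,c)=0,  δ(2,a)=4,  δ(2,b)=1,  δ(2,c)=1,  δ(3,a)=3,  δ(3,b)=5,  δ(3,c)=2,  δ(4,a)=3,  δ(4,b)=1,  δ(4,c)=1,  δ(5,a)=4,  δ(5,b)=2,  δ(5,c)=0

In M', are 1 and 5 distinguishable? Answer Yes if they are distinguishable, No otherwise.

P0 = {3,4} | {0,1,2,5}.
No further refinement is possible. Final partition (2 blocks): {3,4} | {0,1,2,5}.
1 and 5 lie in the same block of the stable partition, so they are equivalent — no string distinguishes them.

No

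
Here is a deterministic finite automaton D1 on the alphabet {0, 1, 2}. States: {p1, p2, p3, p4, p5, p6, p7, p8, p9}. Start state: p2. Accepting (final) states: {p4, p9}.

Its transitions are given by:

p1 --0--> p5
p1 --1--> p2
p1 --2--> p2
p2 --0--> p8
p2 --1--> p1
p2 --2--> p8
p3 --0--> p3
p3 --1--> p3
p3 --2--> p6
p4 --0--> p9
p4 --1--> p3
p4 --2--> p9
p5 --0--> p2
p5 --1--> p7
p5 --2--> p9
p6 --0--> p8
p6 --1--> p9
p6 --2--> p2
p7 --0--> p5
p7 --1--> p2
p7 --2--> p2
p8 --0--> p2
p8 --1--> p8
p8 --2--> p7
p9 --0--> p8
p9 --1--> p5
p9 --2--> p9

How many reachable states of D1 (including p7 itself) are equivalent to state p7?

2

Reachable states from the start: {p1,p2,p5,p7,p8,p9}. Unreachable: {p3,p4,p6} — drop them.
P0 = {p9} | {p1,p2,p5,p7,p8}.
On input 2, block {p1,p2,p5,p7,p8} splits into {p1,p2,p7,p8} and {p5}.
On input 0, block {p1,p2,p7,p8} splits into {p1,p7} and {p2,p8}.
Refine {p2,p8} on symbol 1: members go to different blocks, giving {p2} and {p8}.
The partition is now stable with 5 blocks: {p9} | {p1,p7} | {p5} | {p2} | {p8}.
State p7 belongs to the block {p1,p7}, which has 2 states.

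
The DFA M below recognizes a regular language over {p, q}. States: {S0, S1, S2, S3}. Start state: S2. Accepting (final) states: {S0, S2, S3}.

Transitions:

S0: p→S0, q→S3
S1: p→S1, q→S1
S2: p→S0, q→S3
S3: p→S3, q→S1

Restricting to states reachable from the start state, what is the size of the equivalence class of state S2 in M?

All states are reachable from the start state.
Start with accepting vs non-accepting: {S0,S2,S3} | {S1}.
On input q, block {S0,S2,S3} splits into {S0,S2} and {S3}.
Stable partition: {S0,S2} | {S1} | {S3} — 3 equivalence classes.
The equivalence class containing S2 is {S0,S2}, of size 2.

2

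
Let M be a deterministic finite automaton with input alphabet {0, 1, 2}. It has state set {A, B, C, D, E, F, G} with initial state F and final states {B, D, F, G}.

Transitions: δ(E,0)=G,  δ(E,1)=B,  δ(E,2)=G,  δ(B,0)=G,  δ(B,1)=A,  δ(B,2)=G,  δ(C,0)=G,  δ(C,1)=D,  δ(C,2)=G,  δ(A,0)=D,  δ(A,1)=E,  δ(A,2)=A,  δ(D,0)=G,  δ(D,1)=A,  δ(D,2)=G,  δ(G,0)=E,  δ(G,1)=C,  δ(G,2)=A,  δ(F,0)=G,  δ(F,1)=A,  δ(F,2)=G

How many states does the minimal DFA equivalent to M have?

4

All states are reachable from the start state.
Initial partition by acceptance: {B,D,F,G} | {A,C,E}.
Refine {B,D,F,G} on symbol 0: members go to different blocks, giving {B,D,F} and {G}.
Split {A,C,E} by δ(·,0) → {C,E} and {A}.
Stable partition: {B,D,F} | {C,E} | {G} | {A} — 4 equivalence classes.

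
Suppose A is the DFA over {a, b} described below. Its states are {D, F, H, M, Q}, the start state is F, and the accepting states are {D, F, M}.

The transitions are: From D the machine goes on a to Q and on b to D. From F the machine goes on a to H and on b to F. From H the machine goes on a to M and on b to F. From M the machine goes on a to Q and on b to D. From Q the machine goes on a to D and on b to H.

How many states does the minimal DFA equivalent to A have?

4

Every state is reachable, so we keep all 5.
Initial partition by acceptance: {D,F,M} | {H,Q}.
On input b, block {H,Q} splits into {H} and {Q}.
Refine {D,F,M} on symbol a: members go to different blocks, giving {D,M} and {F}.
The partition is now stable with 4 blocks: {D,M} | {H} | {Q} | {F}.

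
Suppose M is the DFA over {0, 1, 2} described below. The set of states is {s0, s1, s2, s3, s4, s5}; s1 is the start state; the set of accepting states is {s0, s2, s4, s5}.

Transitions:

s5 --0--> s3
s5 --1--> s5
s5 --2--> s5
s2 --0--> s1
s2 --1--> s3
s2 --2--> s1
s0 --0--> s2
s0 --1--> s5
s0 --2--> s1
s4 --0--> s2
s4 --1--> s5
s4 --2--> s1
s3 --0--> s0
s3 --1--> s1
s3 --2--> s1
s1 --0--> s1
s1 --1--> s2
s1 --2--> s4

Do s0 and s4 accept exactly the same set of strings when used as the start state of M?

All states are reachable from the start state.
P0 = {s0,s2,s4,s5} | {s1,s3}.
On input 0, block {s0,s2,s4,s5} splits into {s0,s4} and {s2,s5}.
Split {s1,s3} by δ(·,0) → {s1} and {s3}.
Split {s2,s5} by δ(·,0) → {s2} and {s5}.
No further refinement is possible. Final partition (5 blocks): {s0,s4} | {s1} | {s2} | {s3} | {s5}.
s0 and s4 lie in the same block of the stable partition, so they are equivalent — no string distinguishes them.

Yes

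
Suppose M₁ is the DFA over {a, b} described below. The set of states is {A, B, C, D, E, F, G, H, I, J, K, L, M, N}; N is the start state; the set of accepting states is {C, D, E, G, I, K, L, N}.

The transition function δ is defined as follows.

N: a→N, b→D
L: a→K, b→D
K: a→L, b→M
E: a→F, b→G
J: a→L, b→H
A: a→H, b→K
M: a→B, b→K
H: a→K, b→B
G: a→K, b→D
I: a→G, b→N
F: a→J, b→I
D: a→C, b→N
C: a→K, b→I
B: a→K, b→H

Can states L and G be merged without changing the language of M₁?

Yes

Reachable states from the start: {B,C,D,G,H,I,K,L,M,N}. Unreachable: {A,E,F,J} — drop them.
Start with accepting vs non-accepting: {C,D,G,I,K,L,N} | {B,H,M}.
On input b, block {C,D,G,I,K,L,N} splits into {C,D,G,I,L,N} and {K}.
On input a, block {C,D,G,I,L,N} splits into {C,G,L} and {D,I,N}.
Split {B,H,M} by δ(·,a) → {B,H} and {M}.
On input a, block {D,I,N} splits into {D,I} and {N}.
Stable partition: {C,G,L} | {B,H} | {K} | {D,I} | {M} | {N} — 6 equivalence classes.
L and G lie in the same block of the stable partition, so they are equivalent — no string distinguishes them.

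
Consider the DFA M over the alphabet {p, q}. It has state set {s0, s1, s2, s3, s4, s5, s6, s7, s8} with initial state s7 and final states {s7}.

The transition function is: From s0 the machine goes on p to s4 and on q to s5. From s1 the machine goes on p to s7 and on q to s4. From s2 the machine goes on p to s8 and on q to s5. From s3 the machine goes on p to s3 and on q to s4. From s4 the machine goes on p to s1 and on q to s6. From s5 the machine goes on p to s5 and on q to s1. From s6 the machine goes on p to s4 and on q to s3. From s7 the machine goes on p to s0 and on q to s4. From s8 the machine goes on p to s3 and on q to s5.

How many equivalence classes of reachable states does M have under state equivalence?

7

Reachable states from the start: {s0,s1,s3,s4,s5,s6,s7}. Unreachable: {s2,s8} — drop them.
Start with accepting vs non-accepting: {s7} | {s0,s1,s3,s4,s5,s6}.
On input p, block {s0,s1,s3,s4,s5,s6} splits into {s0,s3,s4,s5,s6} and {s1}.
Refine {s0,s3,s4,s5,s6} on symbol p: members go to different blocks, giving {s0,s3,s5,s6} and {s4}.
On input p, block {s0,s3,s5,s6} splits into {s0,s6} and {s3,s5}.
Refine {s3,s5} on symbol q: members go to different blocks, giving {s3} and {s5}.
Refine {s0,s6} on symbol q: members go to different blocks, giving {s0} and {s6}.
Stable partition: {s7} | {s0} | {s1} | {s4} | {s3} | {s5} | {s6} — 7 equivalence classes.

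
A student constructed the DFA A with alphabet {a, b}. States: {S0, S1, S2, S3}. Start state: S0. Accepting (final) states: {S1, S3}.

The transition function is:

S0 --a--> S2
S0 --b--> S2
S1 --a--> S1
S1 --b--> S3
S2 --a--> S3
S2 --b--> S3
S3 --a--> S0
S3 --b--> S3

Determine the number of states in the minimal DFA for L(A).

3

Reachable states from the start: {S0,S2,S3}. Unreachable: {S1} — drop them.
Start with accepting vs non-accepting: {S3} | {S0,S2}.
Refine {S0,S2} on symbol a: members go to different blocks, giving {S0} and {S2}.
The partition is now stable with 3 blocks: {S3} | {S0} | {S2}.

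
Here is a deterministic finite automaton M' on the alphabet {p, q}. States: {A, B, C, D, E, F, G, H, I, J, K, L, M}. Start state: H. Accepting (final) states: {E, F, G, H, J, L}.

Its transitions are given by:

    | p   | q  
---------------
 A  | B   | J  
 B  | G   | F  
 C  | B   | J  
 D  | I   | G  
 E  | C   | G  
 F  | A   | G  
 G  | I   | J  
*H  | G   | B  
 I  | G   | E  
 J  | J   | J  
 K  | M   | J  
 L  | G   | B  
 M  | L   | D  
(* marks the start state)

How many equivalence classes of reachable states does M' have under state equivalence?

Reachable states from the start: {A,B,C,E,F,G,H,I,J}. Unreachable: {D,K,L,M} — drop them.
Start with accepting vs non-accepting: {E,F,G,H,J} | {A,B,C,I}.
Split {E,F,G,H,J} by δ(·,p) → {E,F,G} and {H,J}.
Split {E,F,G} by δ(·,q) → {E,F} and {G}.
Refine {A,B,C,I} on symbol p: members go to different blocks, giving {A,C} and {B,I}.
On input p, block {H,J} splits into {H} and {J}.
No further refinement is possible. Final partition (6 blocks): {E,F} | {A,C} | {H} | {G} | {B,I} | {J}.

6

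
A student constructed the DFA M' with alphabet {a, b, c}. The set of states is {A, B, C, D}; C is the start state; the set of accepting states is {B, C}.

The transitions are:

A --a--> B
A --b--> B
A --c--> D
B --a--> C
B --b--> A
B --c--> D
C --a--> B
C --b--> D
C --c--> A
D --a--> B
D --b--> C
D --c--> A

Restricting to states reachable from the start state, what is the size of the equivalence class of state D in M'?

All states are reachable from the start state.
Initial partition by acceptance: {B,C} | {A,D}.
The partition is now stable with 2 blocks: {B,C} | {A,D}.
The equivalence class containing D is {A,D}, of size 2.

2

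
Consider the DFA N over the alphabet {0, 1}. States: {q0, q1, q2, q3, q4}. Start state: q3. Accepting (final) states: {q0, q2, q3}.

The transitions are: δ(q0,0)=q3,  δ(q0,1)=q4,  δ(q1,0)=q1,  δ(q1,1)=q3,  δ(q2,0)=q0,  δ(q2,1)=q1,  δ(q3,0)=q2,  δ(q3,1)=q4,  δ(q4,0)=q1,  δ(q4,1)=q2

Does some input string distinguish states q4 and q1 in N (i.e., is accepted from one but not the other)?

No

All states are reachable from the start state.
Initial partition by acceptance: {q0,q2,q3} | {q1,q4}.
The partition is now stable with 2 blocks: {q0,q2,q3} | {q1,q4}.
q4 and q1 lie in the same block of the stable partition, so they are equivalent — no string distinguishes them.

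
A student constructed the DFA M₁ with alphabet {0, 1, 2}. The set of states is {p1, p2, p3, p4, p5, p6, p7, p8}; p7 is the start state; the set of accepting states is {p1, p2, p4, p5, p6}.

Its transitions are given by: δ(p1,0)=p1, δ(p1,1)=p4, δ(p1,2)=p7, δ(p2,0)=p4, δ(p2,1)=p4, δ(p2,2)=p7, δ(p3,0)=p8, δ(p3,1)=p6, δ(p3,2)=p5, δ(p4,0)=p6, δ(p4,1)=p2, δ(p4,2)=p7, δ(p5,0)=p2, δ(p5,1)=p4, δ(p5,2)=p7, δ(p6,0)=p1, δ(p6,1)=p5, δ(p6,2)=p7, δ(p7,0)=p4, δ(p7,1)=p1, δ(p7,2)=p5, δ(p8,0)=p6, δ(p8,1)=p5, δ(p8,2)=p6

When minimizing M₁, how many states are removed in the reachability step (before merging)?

No path from p7 leads to p3, p8; the other 6 states are all reachable.

2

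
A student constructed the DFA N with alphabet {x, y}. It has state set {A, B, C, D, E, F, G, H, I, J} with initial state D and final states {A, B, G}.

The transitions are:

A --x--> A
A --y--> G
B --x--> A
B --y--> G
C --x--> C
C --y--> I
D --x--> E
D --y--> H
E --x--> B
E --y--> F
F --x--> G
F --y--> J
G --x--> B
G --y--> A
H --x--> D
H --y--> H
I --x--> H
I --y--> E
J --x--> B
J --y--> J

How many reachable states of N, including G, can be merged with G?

First remove the unreachable states {C,I}; 8 states remain.
P0 = {A,B,G} | {D,E,F,H,J}.
Split {D,E,F,H,J} by δ(·,x) → {E,F,J} and {D,H}.
Split {D,H} by δ(·,x) → {D} and {H}.
No further refinement is possible. Final partition (4 blocks): {A,B,G} | {E,F,J} | {D} | {H}.
The equivalence class containing G is {A,B,G}, of size 3.

3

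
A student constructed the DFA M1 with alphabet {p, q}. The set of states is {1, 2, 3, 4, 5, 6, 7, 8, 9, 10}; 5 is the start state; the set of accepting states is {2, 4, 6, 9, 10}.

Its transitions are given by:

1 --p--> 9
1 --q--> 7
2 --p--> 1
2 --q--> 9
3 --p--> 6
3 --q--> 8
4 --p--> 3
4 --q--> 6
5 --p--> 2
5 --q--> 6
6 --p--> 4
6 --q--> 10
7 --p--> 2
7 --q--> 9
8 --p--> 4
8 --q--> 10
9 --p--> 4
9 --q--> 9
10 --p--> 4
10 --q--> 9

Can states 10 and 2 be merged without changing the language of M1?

No

Start with accepting vs non-accepting: {2,4,6,9,10} | {1,3,5,7,8}.
On input p, block {2,4,6,9,10} splits into {6,9,10} and {2,4}.
Split {1,3,5,7,8} by δ(·,p) → {5,7,8} and {1,3}.
The partition is now stable with 4 blocks: {6,9,10} | {5,7,8} | {2,4} | {1,3}.
10 and 2 end up in different blocks, so they are distinguishable. For instance, the string 'p' is accepted from only 10.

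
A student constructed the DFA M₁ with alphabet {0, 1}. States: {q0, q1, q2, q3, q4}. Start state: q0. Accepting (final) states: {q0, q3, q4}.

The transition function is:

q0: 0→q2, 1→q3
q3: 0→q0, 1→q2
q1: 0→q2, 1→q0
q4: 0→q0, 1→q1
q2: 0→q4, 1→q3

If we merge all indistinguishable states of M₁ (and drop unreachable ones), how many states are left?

Initial partition by acceptance: {q0,q3,q4} | {q1,q2}.
Refine {q0,q3,q4} on symbol 0: members go to different blocks, giving {q3,q4} and {q0}.
On input 0, block {q1,q2} splits into {q1} and {q2}.
On input 1, block {q3,q4} splits into {q3} and {q4}.
Stable partition: {q3} | {q1} | {q0} | {q2} | {q4} — 5 equivalence classes.

5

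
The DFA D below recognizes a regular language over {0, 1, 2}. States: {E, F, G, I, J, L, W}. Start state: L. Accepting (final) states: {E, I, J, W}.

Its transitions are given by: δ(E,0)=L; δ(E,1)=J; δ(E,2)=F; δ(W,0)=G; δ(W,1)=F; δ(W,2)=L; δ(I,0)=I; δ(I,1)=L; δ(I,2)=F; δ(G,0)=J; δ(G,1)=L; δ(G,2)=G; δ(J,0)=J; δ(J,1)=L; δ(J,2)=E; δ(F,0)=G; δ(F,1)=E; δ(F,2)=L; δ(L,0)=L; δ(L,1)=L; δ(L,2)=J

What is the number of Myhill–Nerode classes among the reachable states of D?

5

Reachable states from the start: {E,F,G,J,L}. Unreachable: {I,W} — drop them.
P0 = {E,J} | {F,G,L}.
Split {E,J} by δ(·,0) → {E} and {J}.
On input 0, block {F,G,L} splits into {F,L} and {G}.
Refine {F,L} on symbol 0: members go to different blocks, giving {F} and {L}.
The partition is now stable with 5 blocks: {E} | {F} | {J} | {G} | {L}.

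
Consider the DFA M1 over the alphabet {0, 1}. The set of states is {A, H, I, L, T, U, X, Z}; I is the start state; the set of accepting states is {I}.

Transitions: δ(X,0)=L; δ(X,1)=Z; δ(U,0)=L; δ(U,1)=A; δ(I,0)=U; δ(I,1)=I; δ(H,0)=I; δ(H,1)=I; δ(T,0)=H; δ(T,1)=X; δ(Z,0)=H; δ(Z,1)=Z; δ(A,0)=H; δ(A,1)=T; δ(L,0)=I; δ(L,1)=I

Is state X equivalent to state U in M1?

Yes

Every state is reachable, so we keep all 8.
Initial partition by acceptance: {I} | {A,H,L,T,U,X,Z}.
Refine {A,H,L,T,U,X,Z} on symbol 0: members go to different blocks, giving {A,T,U,X,Z} and {H,L}.
No further refinement is possible. Final partition (3 blocks): {I} | {A,T,U,X,Z} | {H,L}.
X and U lie in the same block of the stable partition, so they are equivalent — no string distinguishes them.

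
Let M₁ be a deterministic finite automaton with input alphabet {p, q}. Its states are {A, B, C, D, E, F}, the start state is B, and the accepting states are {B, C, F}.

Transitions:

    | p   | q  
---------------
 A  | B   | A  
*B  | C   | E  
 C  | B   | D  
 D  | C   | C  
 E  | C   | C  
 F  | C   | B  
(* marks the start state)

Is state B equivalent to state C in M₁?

Reachable states from the start: {B,C,D,E}. Unreachable: {A,F} — drop them.
Start with accepting vs non-accepting: {B,C} | {D,E}.
Stable partition: {B,C} | {D,E} — 2 equivalence classes.
B and C lie in the same block of the stable partition, so they are equivalent — no string distinguishes them.

Yes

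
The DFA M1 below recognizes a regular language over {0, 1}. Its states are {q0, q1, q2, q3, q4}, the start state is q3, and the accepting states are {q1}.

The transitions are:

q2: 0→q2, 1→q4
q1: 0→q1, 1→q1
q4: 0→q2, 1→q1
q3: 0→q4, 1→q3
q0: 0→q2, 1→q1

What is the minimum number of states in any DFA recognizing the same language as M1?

States {q0} cannot be reached from the start state, so discard them.
Initial partition by acceptance: {q1} | {q2,q3,q4}.
On input 1, block {q2,q3,q4} splits into {q2,q3} and {q4}.
On input 0, block {q2,q3} splits into {q2} and {q3}.
The partition is now stable with 4 blocks: {q1} | {q2} | {q4} | {q3}.

4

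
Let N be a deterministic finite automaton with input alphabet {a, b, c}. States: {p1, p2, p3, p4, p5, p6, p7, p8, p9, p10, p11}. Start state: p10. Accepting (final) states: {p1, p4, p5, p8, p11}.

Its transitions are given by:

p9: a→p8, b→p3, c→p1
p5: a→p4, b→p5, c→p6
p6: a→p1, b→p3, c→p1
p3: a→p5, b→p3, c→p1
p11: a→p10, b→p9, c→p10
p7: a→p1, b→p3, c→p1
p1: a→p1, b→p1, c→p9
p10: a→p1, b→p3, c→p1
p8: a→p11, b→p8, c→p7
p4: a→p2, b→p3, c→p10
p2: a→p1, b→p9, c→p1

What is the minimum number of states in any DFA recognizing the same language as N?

Start with accepting vs non-accepting: {p1,p4,p5,p8,p11} | {p2,p3,p6,p7,p9,p10}.
Refine {p1,p4,p5,p8,p11} on symbol a: members go to different blocks, giving {p1,p5,p8} and {p4,p11}.
Refine {p1,p5,p8} on symbol a: members go to different blocks, giving {p5,p8} and {p1}.
Refine {p2,p3,p6,p7,p9,p10} on symbol a: members go to different blocks, giving {p2,p6,p7,p10} and {p3,p9}.
No further refinement is possible. Final partition (5 blocks): {p5,p8} | {p2,p6,p7,p10} | {p4,p11} | {p1} | {p3,p9}.

5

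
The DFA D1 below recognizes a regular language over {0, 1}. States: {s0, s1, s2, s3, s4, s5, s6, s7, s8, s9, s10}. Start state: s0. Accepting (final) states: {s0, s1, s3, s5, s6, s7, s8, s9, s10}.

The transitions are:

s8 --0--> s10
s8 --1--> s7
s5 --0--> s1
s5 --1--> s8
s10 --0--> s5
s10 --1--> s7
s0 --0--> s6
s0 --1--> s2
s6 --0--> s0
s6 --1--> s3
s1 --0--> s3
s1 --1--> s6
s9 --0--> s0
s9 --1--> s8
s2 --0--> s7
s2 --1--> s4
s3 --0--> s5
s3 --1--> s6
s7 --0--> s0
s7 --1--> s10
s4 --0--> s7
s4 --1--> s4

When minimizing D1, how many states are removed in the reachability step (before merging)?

BFS from s0 reaches {s0, s1, s2, s3, s4, s5, s6, s7, s8, s10}; the 1 state(s) s9 are never visited.

1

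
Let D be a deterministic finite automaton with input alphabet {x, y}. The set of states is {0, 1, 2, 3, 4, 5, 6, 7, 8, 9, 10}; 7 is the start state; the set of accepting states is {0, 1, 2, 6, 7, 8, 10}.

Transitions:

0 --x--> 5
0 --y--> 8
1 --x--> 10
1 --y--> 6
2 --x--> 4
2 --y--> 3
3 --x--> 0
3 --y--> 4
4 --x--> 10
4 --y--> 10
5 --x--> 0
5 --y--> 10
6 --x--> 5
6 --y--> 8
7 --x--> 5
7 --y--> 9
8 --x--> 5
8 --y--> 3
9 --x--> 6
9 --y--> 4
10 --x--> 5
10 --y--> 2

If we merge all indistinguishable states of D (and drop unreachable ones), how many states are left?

States {1} cannot be reached from the start state, so discard them.
P0 = {0,2,6,7,8,10} | {3,4,5,9}.
Refine {0,2,6,7,8,10} on symbol y: members go to different blocks, giving {0,6,10} and {2,7,8}.
On input y, block {3,4,5,9} splits into {3,9} and {4,5}.
The partition is now stable with 4 blocks: {0,6,10} | {3,9} | {2,7,8} | {4,5}.

4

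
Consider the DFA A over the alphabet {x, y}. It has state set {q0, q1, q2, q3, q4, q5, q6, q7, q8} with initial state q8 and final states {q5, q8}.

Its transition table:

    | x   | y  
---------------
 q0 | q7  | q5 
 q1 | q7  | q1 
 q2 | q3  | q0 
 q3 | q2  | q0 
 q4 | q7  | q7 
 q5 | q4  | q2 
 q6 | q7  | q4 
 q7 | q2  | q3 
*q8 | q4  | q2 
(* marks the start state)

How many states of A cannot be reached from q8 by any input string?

2

Starting at q8 and following transitions, the reachable set is {q0, q2, q3, q4, q5, q7, q8}. That leaves q1, q6 unreachable — 2 in total.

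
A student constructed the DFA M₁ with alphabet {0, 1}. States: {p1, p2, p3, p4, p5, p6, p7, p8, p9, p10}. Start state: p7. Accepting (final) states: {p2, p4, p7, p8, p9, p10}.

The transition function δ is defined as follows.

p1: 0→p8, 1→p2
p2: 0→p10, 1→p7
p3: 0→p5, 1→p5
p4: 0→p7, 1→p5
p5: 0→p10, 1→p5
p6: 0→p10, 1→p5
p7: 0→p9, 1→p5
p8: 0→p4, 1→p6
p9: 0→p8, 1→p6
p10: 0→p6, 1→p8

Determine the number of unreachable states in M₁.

3

No path from p7 leads to p1, p2, p3; the other 7 states are all reachable.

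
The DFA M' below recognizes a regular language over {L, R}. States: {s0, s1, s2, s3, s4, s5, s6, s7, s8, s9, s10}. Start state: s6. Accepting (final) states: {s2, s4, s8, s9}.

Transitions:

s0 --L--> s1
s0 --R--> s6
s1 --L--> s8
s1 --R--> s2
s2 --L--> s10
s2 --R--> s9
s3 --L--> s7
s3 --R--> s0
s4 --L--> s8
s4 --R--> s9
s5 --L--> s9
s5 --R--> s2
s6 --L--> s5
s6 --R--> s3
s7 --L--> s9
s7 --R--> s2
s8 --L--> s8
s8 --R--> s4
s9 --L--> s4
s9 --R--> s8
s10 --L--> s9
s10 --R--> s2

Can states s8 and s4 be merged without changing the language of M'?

Yes

Every state is reachable, so we keep all 11.
P0 = {s2,s4,s8,s9} | {s0,s1,s3,s5,s6,s7,s10}.
Split {s2,s4,s8,s9} by δ(·,L) → {s4,s8,s9} and {s2}.
Refine {s0,s1,s3,s5,s6,s7,s10} on symbol L: members go to different blocks, giving {s1,s5,s7,s10} and {s0,s3,s6}.
No further refinement is possible. Final partition (4 blocks): {s4,s8,s9} | {s1,s5,s7,s10} | {s2} | {s0,s3,s6}.
s8 and s4 lie in the same block of the stable partition, so they are equivalent — no string distinguishes them.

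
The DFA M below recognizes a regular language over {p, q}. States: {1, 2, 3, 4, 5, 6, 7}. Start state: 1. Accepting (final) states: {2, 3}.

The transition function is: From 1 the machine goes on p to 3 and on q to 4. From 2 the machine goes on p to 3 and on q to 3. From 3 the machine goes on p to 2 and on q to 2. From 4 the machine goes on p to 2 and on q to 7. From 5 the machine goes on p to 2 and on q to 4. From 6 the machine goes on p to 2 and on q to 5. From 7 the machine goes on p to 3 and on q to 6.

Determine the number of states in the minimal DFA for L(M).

All states are reachable from the start state.
Initial partition by acceptance: {2,3} | {1,4,5,6,7}.
No further refinement is possible. Final partition (2 blocks): {2,3} | {1,4,5,6,7}.

2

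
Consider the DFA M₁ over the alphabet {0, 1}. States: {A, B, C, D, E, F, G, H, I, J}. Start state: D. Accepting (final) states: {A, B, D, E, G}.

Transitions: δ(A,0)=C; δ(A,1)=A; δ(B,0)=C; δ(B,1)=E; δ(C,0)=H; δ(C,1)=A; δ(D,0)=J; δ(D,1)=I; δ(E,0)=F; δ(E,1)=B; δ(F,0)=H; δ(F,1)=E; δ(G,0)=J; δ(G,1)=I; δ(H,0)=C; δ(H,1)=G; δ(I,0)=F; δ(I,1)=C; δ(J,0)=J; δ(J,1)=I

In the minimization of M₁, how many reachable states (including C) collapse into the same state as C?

All states are reachable from the start state.
Start with accepting vs non-accepting: {A,B,D,E,G} | {C,F,H,I,J}.
Refine {A,B,D,E,G} on symbol 1: members go to different blocks, giving {A,B,E} and {D,G}.
Split {C,F,H,I,J} by δ(·,1) → {C,F} and {I,J} and {H}.
On input 0, block {I,J} splits into {I} and {J}.
Stable partition: {A,B,E} | {C,F} | {D,G} | {I} | {H} | {J} — 6 equivalence classes.
State C belongs to the block {C,F}, which has 2 states.

2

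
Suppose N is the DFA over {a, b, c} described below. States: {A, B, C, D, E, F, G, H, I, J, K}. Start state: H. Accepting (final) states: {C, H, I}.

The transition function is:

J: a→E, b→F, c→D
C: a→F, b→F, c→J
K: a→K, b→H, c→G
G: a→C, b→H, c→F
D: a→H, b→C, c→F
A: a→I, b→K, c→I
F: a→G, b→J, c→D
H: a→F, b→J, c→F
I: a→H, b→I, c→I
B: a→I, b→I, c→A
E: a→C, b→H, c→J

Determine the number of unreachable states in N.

BFS from H reaches {C, D, E, F, G, H, J}; the 4 state(s) A, B, I, K are never visited.

4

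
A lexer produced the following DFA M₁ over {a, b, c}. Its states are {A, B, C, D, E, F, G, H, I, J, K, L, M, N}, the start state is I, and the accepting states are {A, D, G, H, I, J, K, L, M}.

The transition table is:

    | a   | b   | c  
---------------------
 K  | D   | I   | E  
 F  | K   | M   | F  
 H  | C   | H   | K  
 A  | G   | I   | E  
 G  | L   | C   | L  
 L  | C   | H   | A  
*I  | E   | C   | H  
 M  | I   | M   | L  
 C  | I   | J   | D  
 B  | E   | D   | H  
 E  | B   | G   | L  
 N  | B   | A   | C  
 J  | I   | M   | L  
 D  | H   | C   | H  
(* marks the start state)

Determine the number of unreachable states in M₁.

2

Starting at I and following transitions, the reachable set is {A, B, C, D, E, G, H, I, J, K, L, M}. That leaves F, N unreachable — 2 in total.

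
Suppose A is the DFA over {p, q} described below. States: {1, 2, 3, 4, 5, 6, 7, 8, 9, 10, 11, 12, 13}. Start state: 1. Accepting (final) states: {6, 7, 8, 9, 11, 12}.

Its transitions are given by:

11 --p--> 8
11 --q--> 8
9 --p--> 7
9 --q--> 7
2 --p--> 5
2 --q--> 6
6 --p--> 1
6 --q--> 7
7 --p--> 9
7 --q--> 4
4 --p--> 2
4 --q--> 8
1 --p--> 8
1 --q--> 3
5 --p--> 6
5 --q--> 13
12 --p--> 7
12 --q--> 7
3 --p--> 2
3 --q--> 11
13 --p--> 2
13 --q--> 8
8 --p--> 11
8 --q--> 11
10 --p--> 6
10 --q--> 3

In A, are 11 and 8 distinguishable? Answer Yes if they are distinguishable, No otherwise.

No

States {10,12} cannot be reached from the start state, so discard them.
Initial partition by acceptance: {6,7,8,9,11} | {1,2,3,4,5,13}.
Split {6,7,8,9,11} by δ(·,p) → {7,8,9,11} and {6}.
On input q, block {7,8,9,11} splits into {8,9,11} and {7}.
Split {8,9,11} by δ(·,p) → {8,11} and {9}.
On input p, block {1,2,3,4,5,13} splits into {2,3,4,13} and {1} and {5}.
Refine {2,3,4,13} on symbol p: members go to different blocks, giving {3,4,13} and {2}.
The partition is now stable with 8 blocks: {8,11} | {3,4,13} | {6} | {7} | {9} | {1} | {5} | {2}.
11 and 8 lie in the same block of the stable partition, so they are equivalent — no string distinguishes them.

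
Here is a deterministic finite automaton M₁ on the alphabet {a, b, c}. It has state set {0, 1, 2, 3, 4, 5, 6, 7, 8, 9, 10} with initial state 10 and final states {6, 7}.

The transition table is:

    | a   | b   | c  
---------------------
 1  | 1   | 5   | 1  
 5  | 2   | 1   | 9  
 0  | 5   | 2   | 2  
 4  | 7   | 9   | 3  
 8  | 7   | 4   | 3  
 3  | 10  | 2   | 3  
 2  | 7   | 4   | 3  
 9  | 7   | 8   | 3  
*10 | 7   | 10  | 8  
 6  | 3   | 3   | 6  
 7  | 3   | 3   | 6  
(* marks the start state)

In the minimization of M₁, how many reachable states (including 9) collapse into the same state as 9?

4

States {0,1,5} cannot be reached from the start state, so discard them.
Start with accepting vs non-accepting: {6,7} | {2,3,4,8,9,10}.
Split {2,3,4,8,9,10} by δ(·,a) → {2,4,8,9,10} and {3}.
Split {2,4,8,9,10} by δ(·,c) → {2,4,8,9} and {10}.
The partition is now stable with 4 blocks: {6,7} | {2,4,8,9} | {3} | {10}.
The equivalence class containing 9 is {2,4,8,9}, of size 4.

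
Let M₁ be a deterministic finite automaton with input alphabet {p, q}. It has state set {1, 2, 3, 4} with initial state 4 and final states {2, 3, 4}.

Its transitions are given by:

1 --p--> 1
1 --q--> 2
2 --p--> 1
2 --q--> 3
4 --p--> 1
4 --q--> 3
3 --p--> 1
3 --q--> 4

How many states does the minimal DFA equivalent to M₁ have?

Every state is reachable, so we keep all 4.
Start with accepting vs non-accepting: {2,3,4} | {1}.
The partition is now stable with 2 blocks: {2,3,4} | {1}.

2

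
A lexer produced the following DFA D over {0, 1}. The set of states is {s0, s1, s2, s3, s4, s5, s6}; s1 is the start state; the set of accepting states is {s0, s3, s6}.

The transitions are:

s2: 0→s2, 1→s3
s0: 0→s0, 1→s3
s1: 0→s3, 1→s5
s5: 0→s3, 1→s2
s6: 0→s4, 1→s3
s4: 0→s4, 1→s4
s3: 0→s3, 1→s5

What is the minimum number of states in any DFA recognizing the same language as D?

First remove the unreachable states {s0,s4,s6}; 4 states remain.
Initial partition by acceptance: {s3} | {s1,s2,s5}.
Split {s1,s2,s5} by δ(·,0) → {s1,s5} and {s2}.
Refine {s1,s5} on symbol 1: members go to different blocks, giving {s1} and {s5}.
The partition is now stable with 4 blocks: {s3} | {s1} | {s2} | {s5}.

4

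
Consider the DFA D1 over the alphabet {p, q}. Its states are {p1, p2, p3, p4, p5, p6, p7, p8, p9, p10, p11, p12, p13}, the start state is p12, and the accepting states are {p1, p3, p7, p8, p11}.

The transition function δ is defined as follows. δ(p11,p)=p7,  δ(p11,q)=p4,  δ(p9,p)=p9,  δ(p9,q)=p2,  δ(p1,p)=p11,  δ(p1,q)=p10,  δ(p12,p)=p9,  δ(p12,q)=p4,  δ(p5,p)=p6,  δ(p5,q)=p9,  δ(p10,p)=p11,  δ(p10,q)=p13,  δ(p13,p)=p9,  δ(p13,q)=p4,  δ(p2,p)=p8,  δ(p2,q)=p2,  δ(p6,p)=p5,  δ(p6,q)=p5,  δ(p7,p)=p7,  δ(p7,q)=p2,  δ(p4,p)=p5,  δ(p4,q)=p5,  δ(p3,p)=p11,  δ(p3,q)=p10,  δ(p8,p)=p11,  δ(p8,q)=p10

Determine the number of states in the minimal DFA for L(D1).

9

First remove the unreachable states {p1,p3}; 11 states remain.
Initial partition by acceptance: {p7,p8,p11} | {p2,p4,p5,p6,p9,p10,p12,p13}.
Split {p2,p4,p5,p6,p9,p10,p12,p13} by δ(·,p) → {p4,p5,p6,p9,p12,p13} and {p2,p10}.
Refine {p7,p8,p11} on symbol q: members go to different blocks, giving {p7,p8} and {p11}.
Refine {p7,p8} on symbol p: members go to different blocks, giving {p7} and {p8}.
Split {p4,p5,p6,p9,p12,p13} by δ(·,q) → {p4,p5,p6,p12,p13} and {p9}.
Refine {p4,p5,p6,p12,p13} on symbol p: members go to different blocks, giving {p4,p5,p6} and {p12,p13}.
Refine {p4,p5,p6} on symbol q: members go to different blocks, giving {p4,p6} and {p5}.
On input p, block {p2,p10} splits into {p2} and {p10}.
Stable partition: {p7} | {p4,p6} | {p2} | {p11} | {p8} | {p9} | {p12,p13} | {p5} | {p10} — 9 equivalence classes.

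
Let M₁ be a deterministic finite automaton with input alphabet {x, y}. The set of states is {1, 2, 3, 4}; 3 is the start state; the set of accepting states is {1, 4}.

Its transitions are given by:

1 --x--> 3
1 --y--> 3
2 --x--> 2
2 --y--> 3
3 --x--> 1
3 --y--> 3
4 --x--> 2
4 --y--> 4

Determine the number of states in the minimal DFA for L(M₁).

2

States {2,4} cannot be reached from the start state, so discard them.
Initial partition by acceptance: {1} | {3}.
Stable partition: {1} | {3} — 2 equivalence classes.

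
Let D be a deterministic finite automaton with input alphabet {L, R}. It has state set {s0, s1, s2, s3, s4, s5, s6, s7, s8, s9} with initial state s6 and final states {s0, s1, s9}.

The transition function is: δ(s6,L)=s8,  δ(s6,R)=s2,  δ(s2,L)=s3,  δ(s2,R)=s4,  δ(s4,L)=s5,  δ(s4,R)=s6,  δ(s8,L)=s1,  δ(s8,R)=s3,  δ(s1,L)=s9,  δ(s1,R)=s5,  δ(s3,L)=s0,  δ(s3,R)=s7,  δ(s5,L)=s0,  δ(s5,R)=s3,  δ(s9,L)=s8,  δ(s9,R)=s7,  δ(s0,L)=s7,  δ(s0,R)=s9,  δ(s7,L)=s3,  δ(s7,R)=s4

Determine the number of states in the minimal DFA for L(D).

All states are reachable from the start state.
Start with accepting vs non-accepting: {s0,s1,s9} | {s2,s3,s4,s5,s6,s7,s8}.
On input L, block {s0,s1,s9} splits into {s0,s9} and {s1}.
On input R, block {s0,s9} splits into {s0} and {s9}.
Refine {s2,s3,s4,s5,s6,s7,s8} on symbol L: members go to different blocks, giving {s2,s4,s6,s7} and {s3,s5} and {s8}.
On input L, block {s2,s4,s6,s7} splits into {s2,s4,s7} and {s6}.
Refine {s2,s4,s7} on symbol R: members go to different blocks, giving {s2,s7} and {s4}.
On input R, block {s3,s5} splits into {s3} and {s5}.
Stable partition: {s0} | {s2,s7} | {s1} | {s9} | {s3} | {s8} | {s6} | {s4} | {s5} — 9 equivalence classes.

9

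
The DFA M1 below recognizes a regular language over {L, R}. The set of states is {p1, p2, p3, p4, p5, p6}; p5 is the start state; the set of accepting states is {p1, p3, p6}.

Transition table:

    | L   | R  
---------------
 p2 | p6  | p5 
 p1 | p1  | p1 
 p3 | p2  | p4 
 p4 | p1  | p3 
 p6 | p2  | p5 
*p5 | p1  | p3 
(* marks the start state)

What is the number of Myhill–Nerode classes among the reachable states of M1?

4

Every state is reachable, so we keep all 6.
Initial partition by acceptance: {p1,p3,p6} | {p2,p4,p5}.
Refine {p1,p3,p6} on symbol L: members go to different blocks, giving {p3,p6} and {p1}.
Split {p2,p4,p5} by δ(·,L) → {p4,p5} and {p2}.
Stable partition: {p3,p6} | {p4,p5} | {p1} | {p2} — 4 equivalence classes.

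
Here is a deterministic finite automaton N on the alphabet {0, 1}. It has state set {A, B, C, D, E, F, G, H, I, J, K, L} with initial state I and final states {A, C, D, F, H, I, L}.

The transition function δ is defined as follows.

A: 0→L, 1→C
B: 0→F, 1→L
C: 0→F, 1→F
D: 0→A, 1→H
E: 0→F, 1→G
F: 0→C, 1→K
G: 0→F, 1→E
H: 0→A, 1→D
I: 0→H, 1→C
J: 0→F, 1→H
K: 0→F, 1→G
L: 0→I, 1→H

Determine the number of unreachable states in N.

Starting at I and following transitions, the reachable set is {A, C, D, E, F, G, H, I, K, L}. That leaves B, J unreachable — 2 in total.

2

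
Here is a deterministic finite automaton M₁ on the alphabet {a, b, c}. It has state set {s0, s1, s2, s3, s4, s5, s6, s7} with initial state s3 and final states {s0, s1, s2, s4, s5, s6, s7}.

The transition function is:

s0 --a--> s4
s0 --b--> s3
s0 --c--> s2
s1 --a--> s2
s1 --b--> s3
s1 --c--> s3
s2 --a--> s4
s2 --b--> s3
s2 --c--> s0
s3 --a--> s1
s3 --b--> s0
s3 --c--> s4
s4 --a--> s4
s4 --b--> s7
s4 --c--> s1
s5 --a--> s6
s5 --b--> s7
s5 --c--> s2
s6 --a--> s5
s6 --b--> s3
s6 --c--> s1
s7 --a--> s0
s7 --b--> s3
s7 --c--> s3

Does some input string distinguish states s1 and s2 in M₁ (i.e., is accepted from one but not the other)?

Yes

States {s5,s6} cannot be reached from the start state, so discard them.
Initial partition by acceptance: {s0,s1,s2,s4,s7} | {s3}.
Refine {s0,s1,s2,s4,s7} on symbol b: members go to different blocks, giving {s0,s1,s2,s7} and {s4}.
Refine {s0,s1,s2,s7} on symbol a: members go to different blocks, giving {s0,s2} and {s1,s7}.
No further refinement is possible. Final partition (4 blocks): {s0,s2} | {s3} | {s4} | {s1,s7}.
s1 and s2 end up in different blocks, so they are distinguishable. For instance, the string 'c' is accepted from only s2.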